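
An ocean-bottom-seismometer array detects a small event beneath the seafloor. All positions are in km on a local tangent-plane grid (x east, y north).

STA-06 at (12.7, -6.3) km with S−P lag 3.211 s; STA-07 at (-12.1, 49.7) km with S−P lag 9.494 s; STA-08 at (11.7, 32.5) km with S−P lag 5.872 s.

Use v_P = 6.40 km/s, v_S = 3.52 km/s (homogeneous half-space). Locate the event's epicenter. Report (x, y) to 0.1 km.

37.8 km east, -5.3 km north

Distance from S−P lag: d = Δt · v_P v_S / (v_P − v_S) = Δt · (6.40·3.52)/(6.40−3.52) ≈ 7.8222·Δt.
So d_STA-06 = 25.12, d_STA-07 = 74.26, d_STA-08 = 45.93 km.
Circle about each station: (x − 12.7)² + (y + 6.3)² = 25.12²; (x + 12.1)² + (y − 49.7)² = 74.26²; (x − 11.7)² + (y − 32.5)² = 45.93².
Subtracting pairs of circle equations eliminates x²+y² and gives linear equations (the radical axes):
-49.6 x + 112.0 y = -2468.01
-2.0 x + 77.6 y = -486.39
Solving the 2×2 system: x ≈ 37.8, y ≈ -5.3 km.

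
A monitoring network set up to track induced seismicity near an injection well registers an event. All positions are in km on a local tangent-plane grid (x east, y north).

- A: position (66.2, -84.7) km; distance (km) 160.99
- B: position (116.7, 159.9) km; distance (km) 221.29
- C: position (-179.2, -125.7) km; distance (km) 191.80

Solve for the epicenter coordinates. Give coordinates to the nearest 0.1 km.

x ≈ -55.4 km, y ≈ 20.8 km

Circle about each station: (x − 66.2)² + (y + 84.7)² = 160.99²; (x − 116.7)² + (y − 159.9)² = 221.29²; (x + 179.2)² + (y + 125.7)² = 191.80².
Subtracting the A equation from the B and C equations removes the quadratic terms:
101.0 x + 489.2 y = 4578.89
-490.8 x − 82.0 y = 25487.14
Solving the 2×2 system: x ≈ -55.4, y ≈ 20.8 km.
Check against A (with the unrounded x, y): √((x − 66.2)²+(y + 84.7)²) = 160.99 ≈ 160.99 km. ✓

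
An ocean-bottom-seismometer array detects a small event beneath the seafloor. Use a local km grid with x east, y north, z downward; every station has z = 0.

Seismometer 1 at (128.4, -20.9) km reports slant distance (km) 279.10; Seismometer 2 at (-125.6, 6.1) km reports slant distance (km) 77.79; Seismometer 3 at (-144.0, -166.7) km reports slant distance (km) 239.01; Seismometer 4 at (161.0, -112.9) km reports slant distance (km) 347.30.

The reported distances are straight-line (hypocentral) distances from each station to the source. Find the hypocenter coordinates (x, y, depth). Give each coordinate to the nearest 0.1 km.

(-132.1, 67.2, 47.7)

Each station gives a sphere (x−x_i)² + (y−y_i)² + z² = d_i² (stations at z=0).
Subtracting the Seismometer 1 sphere from Seismometer 2 and Seismometer 3: z² cancels, leaving linear equations in x and y:
-508.0 x + 54.0 y = 70734.73
-544.8 x − 291.6 y = 52372.55
Solving: x ≈ -132.099, y ≈ 67.197 km (keep extra digits for the depth step; rounded: -132.1, 67.2).
Then from the Seismometer 1 sphere: z² = 279.10² − (x − 128.4)² − (y + 20.9)² with x = -132.099, y = 67.197, so z ≈ 47.707 ≈ 47.7 km.
Check against Seismometer 4 (with the unrounded solution): distance 347.30 ≈ 347.30 km. ✓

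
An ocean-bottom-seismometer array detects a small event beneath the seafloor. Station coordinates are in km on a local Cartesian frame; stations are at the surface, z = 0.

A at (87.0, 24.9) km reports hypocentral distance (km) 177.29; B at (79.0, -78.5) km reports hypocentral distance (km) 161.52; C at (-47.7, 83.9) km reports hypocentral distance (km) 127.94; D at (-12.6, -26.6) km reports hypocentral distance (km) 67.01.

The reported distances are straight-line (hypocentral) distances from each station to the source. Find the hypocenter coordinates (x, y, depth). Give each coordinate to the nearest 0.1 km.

x ≈ -77.7 km, y ≈ -40.2 km, depth ≈ 8.2 km

Each station gives a sphere (x−x_i)² + (y−y_i)² + z² = d_i² (stations at z=0).
Subtracting the A sphere from B and C: z² cancels, leaving linear equations in x and y:
-16.0 x − 206.8 y = 9557.27
-269.4 x + 118.0 y = 16188.59
Solving: x ≈ -77.701, y ≈ -40.203 km (keep extra digits for the depth step; rounded: -77.7, -40.2).
Then from the A sphere: z² = 177.29² − (x − 87.0)² − (y − 24.9)² with x = -77.701, y = -40.203, so z ≈ 8.181 ≈ 8.2 km.
Check against D (with the unrounded solution): distance 67.01 ≈ 67.01 km. ✓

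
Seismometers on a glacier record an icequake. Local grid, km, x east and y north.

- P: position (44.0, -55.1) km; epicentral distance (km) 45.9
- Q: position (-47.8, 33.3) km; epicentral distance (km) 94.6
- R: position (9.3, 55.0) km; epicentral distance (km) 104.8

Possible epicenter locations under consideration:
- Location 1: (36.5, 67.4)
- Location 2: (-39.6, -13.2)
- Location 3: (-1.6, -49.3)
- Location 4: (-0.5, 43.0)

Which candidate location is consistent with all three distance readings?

Location 3

For each candidate, compare |candidate − station| to the reported distance:
Location 1: residuals P 76.8, Q 3.7, R 74.9 → max 76.8 km
Location 2: residuals P 47.6, Q 47.4, R 20.9 → max 47.6 km
Location 3: residuals P 0.1, Q 0.0, R 0.1 → max 0.1 km
Location 4: residuals P 61.8, Q 46.3, R 89.3 → max 89.3 km
Only Location 3 has all residuals ≈ 0.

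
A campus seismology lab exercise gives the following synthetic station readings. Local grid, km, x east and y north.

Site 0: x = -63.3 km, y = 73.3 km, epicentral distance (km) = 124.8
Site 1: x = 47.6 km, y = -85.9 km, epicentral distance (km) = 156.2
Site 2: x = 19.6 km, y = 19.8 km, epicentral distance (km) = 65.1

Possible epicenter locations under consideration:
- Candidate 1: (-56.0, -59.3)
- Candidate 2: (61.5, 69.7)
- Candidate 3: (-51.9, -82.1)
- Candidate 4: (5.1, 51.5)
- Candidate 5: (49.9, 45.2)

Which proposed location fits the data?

Candidate 2

For each candidate, compare |candidate − station| to the reported distance:
Candidate 1: residuals Site 0 8.0, Site 1 49.2, Site 2 44.3 → max 49.2 km
Candidate 2: residuals Site 0 0.1, Site 1 0.0, Site 2 0.1 → max 0.1 km
Candidate 3: residuals Site 0 31.0, Site 1 56.6, Site 2 59.4 → max 59.4 km
Candidate 4: residuals Site 0 53.0, Site 1 12.4, Site 2 30.2 → max 53.0 km
Candidate 5: residuals Site 0 8.2, Site 1 25.1, Site 2 25.6 → max 25.6 km
Only Candidate 2 has all residuals ≈ 0.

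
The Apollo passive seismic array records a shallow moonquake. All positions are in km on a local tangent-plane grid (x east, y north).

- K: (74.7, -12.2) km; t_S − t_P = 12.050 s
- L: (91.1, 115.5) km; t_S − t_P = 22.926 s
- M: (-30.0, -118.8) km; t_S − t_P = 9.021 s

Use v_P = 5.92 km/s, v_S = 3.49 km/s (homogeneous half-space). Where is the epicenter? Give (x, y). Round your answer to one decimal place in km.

Distance from S−P lag: d = Δt · v_P v_S / (v_P − v_S) = Δt · (5.92·3.49)/(5.92−3.49) ≈ 8.5024·Δt.
So d_K = 102.45, d_L = 194.93, d_M = 76.70 km.
Circle about each station: (x − 74.7)² + (y + 12.2)² = 102.45²; (x − 91.1)² + (y − 115.5)² = 194.93²; (x + 30.0)² + (y + 118.8)² = 76.70².
Subtracting the K equation from the L and M equations removes the quadratic terms:
32.8 x + 255.4 y = -11591.17
-209.4 x − 213.2 y = 13897.62
Solving the 2×2 system: x ≈ -23.2, y ≈ -42.4 km.

-23.2 km east, -42.4 km north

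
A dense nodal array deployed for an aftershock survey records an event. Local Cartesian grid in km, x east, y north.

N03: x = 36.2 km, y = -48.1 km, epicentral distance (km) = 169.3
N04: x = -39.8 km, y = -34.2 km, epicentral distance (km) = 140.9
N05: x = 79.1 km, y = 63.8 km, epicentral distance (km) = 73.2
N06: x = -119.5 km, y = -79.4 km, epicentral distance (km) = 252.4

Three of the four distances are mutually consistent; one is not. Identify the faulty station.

Solve using three stations at a time. Using N03, N05, N06 (subtract circle equations pairwise → linear system) gives (x, y) ≈ (33.7, 121.2).
Distances from that point to each station vs reported:
  N03: calculated 169.3 vs reported 169.3 → residual 0.0 km
  N04: calculated 171.9 vs reported 140.9 → residual 31.0 km
  N05: calculated 73.1 vs reported 73.2 → residual 0.1 km
  N06: calculated 252.4 vs reported 252.4 → residual 0.0 km
N03, N05, N06 are mutually consistent (residuals ≈ 0); N04 is off by 31.0 km.

N04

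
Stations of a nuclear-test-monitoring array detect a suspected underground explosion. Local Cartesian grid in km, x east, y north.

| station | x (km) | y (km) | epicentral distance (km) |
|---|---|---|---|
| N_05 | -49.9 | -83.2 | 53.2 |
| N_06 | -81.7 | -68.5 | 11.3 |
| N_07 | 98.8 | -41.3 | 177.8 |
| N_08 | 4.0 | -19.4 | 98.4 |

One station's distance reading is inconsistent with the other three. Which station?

N_05

Solve using three stations at a time. Using N_06, N_07, N_08 (subtract circle equations pairwise → linear system) gives (x, y) ≈ (-75.2, -77.8).
Distances from that point to each station vs reported:
  N_05: calculated 25.9 vs reported 53.2 → residual 27.3 km
  N_06: calculated 11.3 vs reported 11.3 → residual 0.0 km
  N_07: calculated 177.8 vs reported 177.8 → residual 0.0 km
  N_08: calculated 98.4 vs reported 98.4 → residual 0.0 km
N_06, N_07, N_08 are mutually consistent (residuals ≈ 0); N_05 is off by 27.3 km.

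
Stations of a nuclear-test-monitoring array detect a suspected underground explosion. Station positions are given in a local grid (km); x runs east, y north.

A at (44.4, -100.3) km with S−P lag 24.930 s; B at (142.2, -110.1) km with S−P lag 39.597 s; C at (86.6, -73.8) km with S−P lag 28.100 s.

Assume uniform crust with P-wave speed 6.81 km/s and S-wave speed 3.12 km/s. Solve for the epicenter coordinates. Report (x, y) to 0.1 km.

(-56.4, 1.9)

Distance from S−P lag: d = Δt · v_P v_S / (v_P − v_S) = Δt · (6.81·3.12)/(6.81−3.12) ≈ 5.7580·Δt.
So d_A = 143.55, d_B = 228.00, d_C = 161.80 km.
Circle about each station: (x − 44.4)² + (y + 100.3)² = 143.55²; (x − 142.2)² + (y + 110.1)² = 228.00²; (x − 86.6)² + (y + 73.8)² = 161.80².
Subtracting pairs of circle equations eliminates x²+y² and gives linear equations (the radical axes):
195.6 x − 19.6 y = -11066.00
84.4 x + 53.0 y = -4658.09
Solving the 2×2 system: x ≈ -56.4, y ≈ 1.9 km.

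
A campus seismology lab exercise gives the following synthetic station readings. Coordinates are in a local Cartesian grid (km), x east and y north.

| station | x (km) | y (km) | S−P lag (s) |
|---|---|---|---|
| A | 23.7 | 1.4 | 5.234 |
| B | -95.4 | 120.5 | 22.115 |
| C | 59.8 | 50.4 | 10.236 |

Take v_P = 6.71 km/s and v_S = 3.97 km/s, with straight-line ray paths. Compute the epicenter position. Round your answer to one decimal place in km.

39.4 km east, -47.0 km north

Distance from S−P lag: d = Δt · v_P v_S / (v_P − v_S) = Δt · (6.71·3.97)/(6.71−3.97) ≈ 9.7222·Δt.
So d_A = 50.89, d_B = 215.01, d_C = 99.52 km.
Circle about each station: (x − 23.7)² + (y − 1.4)² = 50.89²; (x + 95.4)² + (y − 120.5)² = 215.01²; (x − 59.8)² + (y − 50.4)² = 99.52².
Subtracting the A equation from the B and C equations removes the quadratic terms:
-238.2 x + 238.2 y = -20581.75
72.2 x + 98.0 y = -1761.89
Solving the 2×2 system: x ≈ 39.4, y ≈ -47.0 km.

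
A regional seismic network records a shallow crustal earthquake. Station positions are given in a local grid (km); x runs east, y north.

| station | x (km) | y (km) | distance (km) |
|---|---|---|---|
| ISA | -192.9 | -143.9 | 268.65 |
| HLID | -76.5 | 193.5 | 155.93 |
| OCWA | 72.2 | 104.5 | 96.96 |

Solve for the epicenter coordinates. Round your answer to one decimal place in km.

x ≈ -9.7 km, y ≈ 52.6 km

Circle about each station: (x + 192.9)² + (y + 143.9)² = 268.65²; (x + 76.5)² + (y − 193.5)² = 155.93²; (x − 72.2)² + (y − 104.5)² = 96.96².
Subtracting pairs of circle equations eliminates x²+y² and gives linear equations (the radical axes):
232.8 x + 674.8 y = 33235.54
530.2 x + 496.8 y = 20987.05
Solving the 2×2 system: x ≈ -9.7, y ≈ 52.6 km.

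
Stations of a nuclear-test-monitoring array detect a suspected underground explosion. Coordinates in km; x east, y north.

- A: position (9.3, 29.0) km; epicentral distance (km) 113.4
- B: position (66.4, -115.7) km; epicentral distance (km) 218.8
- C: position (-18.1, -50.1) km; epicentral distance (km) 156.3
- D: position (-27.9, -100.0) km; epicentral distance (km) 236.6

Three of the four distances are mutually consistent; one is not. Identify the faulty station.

C

Solve using three stations at a time. Using A, B, D (subtract circle equations pairwise → linear system) gives (x, y) ≈ (97.0, 101.0).
Distances from that point to each station vs reported:
  A: calculated 113.5 vs reported 113.4 → residual 0.1 km
  B: calculated 218.8 vs reported 218.8 → residual 0.0 km
  C: calculated 189.9 vs reported 156.3 → residual 33.6 km
  D: calculated 236.6 vs reported 236.6 → residual 0.0 km
A, B, D are mutually consistent (residuals ≈ 0); C is off by 33.6 km.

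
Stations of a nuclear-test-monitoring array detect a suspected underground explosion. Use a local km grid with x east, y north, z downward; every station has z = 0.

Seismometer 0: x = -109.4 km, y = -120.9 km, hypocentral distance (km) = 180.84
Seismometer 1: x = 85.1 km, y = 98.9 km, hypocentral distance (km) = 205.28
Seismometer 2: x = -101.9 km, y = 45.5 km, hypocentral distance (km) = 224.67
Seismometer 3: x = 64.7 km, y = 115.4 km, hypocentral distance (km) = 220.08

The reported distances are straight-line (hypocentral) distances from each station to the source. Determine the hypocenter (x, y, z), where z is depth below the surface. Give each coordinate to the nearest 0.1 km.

Each station gives a sphere (x−x_i)² + (y−y_i)² + z² = d_i² (stations at z=0).
Subtracting the Seismometer 0 sphere from Seismometer 1 and Seismometer 2: z² cancels, leaving linear equations in x and y:
389.0 x + 439.6 y = -18998.72
15.0 x + 332.8 y = -31904.81
Solving: x ≈ 62.691, y ≈ -98.693 km (keep extra digits for the depth step; rounded: 62.7, -98.7).
Then from the Seismometer 0 sphere: z² = 180.84² − (x + 109.4)² − (y + 120.9)² with x = 62.691, y = -98.693, so z ≈ 50.938 ≈ 50.9 km.

x ≈ 62.7 km, y ≈ -98.7 km, depth ≈ 50.9 km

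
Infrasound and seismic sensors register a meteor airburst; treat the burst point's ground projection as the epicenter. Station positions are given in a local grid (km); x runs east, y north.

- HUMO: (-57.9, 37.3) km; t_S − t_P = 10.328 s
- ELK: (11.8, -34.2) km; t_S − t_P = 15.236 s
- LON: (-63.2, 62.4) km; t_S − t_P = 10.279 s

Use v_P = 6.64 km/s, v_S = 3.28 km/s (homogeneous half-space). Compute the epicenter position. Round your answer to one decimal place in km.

Distance from S−P lag: d = Δt · v_P v_S / (v_P − v_S) = Δt · (6.64·3.28)/(6.64−3.28) ≈ 6.4819·Δt.
So d_HUMO = 66.95, d_ELK = 98.76, d_LON = 66.63 km.
Circle about each station: (x + 57.9)² + (y − 37.3)² = 66.95²; (x − 11.8)² + (y + 34.2)² = 98.76²; (x + 63.2)² + (y − 62.4)² = 66.63².
Subtracting the HUMO equation from the ELK and LON equations removes the quadratic terms:
139.4 x − 143.0 y = -8706.06
-10.6 x + 50.2 y = 3187.05
Solving the 2×2 system: x ≈ 3.4, y ≈ 64.2 km.

x ≈ 3.4 km, y ≈ 64.2 km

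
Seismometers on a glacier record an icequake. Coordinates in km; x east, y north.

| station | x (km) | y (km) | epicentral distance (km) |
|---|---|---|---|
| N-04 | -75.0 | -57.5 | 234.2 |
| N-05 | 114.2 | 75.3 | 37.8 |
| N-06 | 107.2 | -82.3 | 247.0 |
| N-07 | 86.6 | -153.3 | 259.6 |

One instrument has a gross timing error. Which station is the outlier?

N-06

Solve using three stations at a time. Using N-04, N-05, N-07 (subtract circle equations pairwise → linear system) gives (x, y) ≈ (92.5, 106.2).
Distances from that point to each station vs reported:
  N-04: calculated 234.2 vs reported 234.2 → residual 0.0 km
  N-05: calculated 37.8 vs reported 37.8 → residual 0.0 km
  N-06: calculated 189.1 vs reported 247.0 → residual 57.9 km
  N-07: calculated 259.6 vs reported 259.6 → residual 0.0 km
N-04, N-05, N-07 are mutually consistent (residuals ≈ 0); N-06 is off by 57.9 km.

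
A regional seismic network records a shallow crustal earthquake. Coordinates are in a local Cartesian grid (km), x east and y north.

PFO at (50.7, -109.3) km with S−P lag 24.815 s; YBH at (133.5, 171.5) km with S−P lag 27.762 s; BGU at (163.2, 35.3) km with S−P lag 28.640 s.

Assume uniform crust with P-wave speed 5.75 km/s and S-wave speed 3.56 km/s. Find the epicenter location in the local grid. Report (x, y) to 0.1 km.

Distance from S−P lag: d = Δt · v_P v_S / (v_P − v_S) = Δt · (5.75·3.56)/(5.75−3.56) ≈ 9.3470·Δt.
So d_PFO = 231.95, d_YBH = 259.49, d_BGU = 267.70 km.
Circle about each station: (x − 50.7)² + (y + 109.3)² = 231.95²; (x − 133.5)² + (y − 171.5)² = 259.49²; (x − 163.2)² + (y − 35.3)² = 267.70².
Subtracting pairs of circle equations eliminates x²+y² and gives linear equations (the radical axes):
165.6 x + 561.6 y = 19183.26
225.0 x + 289.2 y = -4499.14
Solving the 2×2 system: x ≈ -102.9, y ≈ 64.5 km.

(-102.9, 64.5)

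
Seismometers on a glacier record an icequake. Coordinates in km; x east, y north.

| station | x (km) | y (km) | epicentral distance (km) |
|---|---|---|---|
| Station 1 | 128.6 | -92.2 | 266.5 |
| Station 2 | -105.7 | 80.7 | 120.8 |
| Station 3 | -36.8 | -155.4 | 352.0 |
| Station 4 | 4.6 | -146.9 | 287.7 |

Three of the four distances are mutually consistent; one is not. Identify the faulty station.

Station 3

Solve using three stations at a time. Using Station 1, Station 2, Station 4 (subtract circle equations pairwise → linear system) gives (x, y) ≈ (-0.9, 140.8).
Distances from that point to each station vs reported:
  Station 1: calculated 266.5 vs reported 266.5 → residual 0.0 km
  Station 2: calculated 120.8 vs reported 120.8 → residual 0.0 km
  Station 3: calculated 298.3 vs reported 352.0 → residual 53.7 km
  Station 4: calculated 287.7 vs reported 287.7 → residual 0.0 km
Station 1, Station 2, Station 4 are mutually consistent (residuals ≈ 0); Station 3 is off by 53.7 km.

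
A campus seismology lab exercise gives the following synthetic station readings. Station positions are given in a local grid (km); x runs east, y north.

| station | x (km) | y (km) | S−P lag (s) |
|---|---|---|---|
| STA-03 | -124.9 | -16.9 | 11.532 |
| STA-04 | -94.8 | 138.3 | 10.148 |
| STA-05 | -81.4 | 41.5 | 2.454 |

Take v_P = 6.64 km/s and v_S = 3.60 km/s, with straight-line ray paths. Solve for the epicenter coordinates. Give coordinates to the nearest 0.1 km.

(-77.5, 60.4)

Distance from S−P lag: d = Δt · v_P v_S / (v_P − v_S) = Δt · (6.64·3.60)/(6.64−3.60) ≈ 7.8632·Δt.
So d_STA-03 = 90.68, d_STA-04 = 79.80, d_STA-05 = 19.30 km.
Circle about each station: (x + 124.9)² + (y + 16.9)² = 90.68²; (x + 94.8)² + (y − 138.3)² = 79.80²; (x + 81.4)² + (y − 41.5)² = 19.30².
Subtracting pairs of circle equations eliminates x²+y² and gives linear equations (the radical axes):
60.2 x + 310.4 y = 14083.13
87.0 x + 116.8 y = 312.96
Solving the 2×2 system: x ≈ -77.5, y ≈ 60.4 km.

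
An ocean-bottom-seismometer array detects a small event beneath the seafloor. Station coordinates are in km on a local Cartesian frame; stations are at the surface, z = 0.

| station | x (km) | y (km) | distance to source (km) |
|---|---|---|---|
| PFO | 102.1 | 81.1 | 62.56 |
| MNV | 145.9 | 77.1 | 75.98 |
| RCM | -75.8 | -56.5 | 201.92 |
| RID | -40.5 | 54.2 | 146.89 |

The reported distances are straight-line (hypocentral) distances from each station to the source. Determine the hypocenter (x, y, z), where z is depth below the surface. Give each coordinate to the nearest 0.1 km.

Each station gives a sphere (x−x_i)² + (y−y_i)² + z² = d_i² (stations at z=0).
Subtracting the PFO sphere from MNV and RCM: z² cancels, leaving linear equations in x and y:
87.6 x − 8.0 y = 8370.39
-355.8 x − 275.2 y = -44921.66
Solving: x ≈ 98.795, y ≈ 35.503 km (keep extra digits for the depth step; rounded: 98.8, 35.5).
Then from the PFO sphere: z² = 62.56² − (x − 102.1)² − (y − 81.1)² with x = 98.795, y = 35.503, so z ≈ 42.705 ≈ 42.7 km.

x ≈ 98.8 km, y ≈ 35.5 km, depth ≈ 42.7 km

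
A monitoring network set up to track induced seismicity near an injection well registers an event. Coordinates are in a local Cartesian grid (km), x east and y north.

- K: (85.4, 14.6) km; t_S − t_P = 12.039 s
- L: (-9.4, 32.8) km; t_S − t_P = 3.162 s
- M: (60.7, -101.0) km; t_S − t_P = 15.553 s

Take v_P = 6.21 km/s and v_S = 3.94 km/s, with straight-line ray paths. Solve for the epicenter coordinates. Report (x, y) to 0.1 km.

(-43.4, 30.4)

Distance from S−P lag: d = Δt · v_P v_S / (v_P − v_S) = Δt · (6.21·3.94)/(6.21−3.94) ≈ 10.7786·Δt.
So d_K = 129.76, d_L = 34.08, d_M = 167.64 km.
Circle about each station: (x − 85.4)² + (y − 14.6)² = 129.76²; (x + 9.4)² + (y − 32.8)² = 34.08²; (x − 60.7)² + (y + 101.0)² = 167.64².
Subtracting the K equation from the L and M equations removes the quadratic terms:
-189.6 x + 36.4 y = 9334.09
-49.4 x − 231.2 y = -4886.34
Solving the 2×2 system: x ≈ -43.4, y ≈ 30.4 km.
Check against K (with the unrounded x, y): √((x − 85.4)²+(y − 14.6)²) = 129.76 ≈ 129.76 km. ✓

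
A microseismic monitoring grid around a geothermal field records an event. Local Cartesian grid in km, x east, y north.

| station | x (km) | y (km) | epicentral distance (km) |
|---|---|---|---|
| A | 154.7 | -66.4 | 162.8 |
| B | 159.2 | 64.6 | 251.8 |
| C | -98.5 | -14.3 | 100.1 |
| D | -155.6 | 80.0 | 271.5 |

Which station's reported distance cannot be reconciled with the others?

Solve using three stations at a time. Using A, B, D (subtract circle equations pairwise → linear system) gives (x, y) ≈ (8.0, -136.6).
Distances from that point to each station vs reported:
  A: calculated 162.7 vs reported 162.8 → residual 0.1 km
  B: calculated 251.7 vs reported 251.8 → residual 0.1 km
  C: calculated 162.2 vs reported 100.1 → residual 62.1 km
  D: calculated 271.4 vs reported 271.5 → residual 0.1 km
A, B, D are mutually consistent (residuals ≈ 0); C is off by 62.1 km.

C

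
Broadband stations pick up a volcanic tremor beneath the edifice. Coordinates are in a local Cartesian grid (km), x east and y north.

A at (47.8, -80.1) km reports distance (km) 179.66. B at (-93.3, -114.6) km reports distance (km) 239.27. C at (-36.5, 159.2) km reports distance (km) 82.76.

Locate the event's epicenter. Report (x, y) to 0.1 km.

18.2 km east, 97.1 km north

Circle about each station: (x − 47.8)² + (y + 80.1)² = 179.66²; (x + 93.3)² + (y + 114.6)² = 239.27²; (x + 36.5)² + (y − 159.2)² = 82.76².
Subtracting the A equation from the B and C equations removes the quadratic terms:
-282.2 x − 69.0 y = -11835.22
-168.6 x + 478.6 y = 43404.54
Solving the 2×2 system: x ≈ 18.2, y ≈ 97.1 km.
Check against A (with the unrounded x, y): √((x − 47.8)²+(y + 80.1)²) = 179.66 ≈ 179.66 km. ✓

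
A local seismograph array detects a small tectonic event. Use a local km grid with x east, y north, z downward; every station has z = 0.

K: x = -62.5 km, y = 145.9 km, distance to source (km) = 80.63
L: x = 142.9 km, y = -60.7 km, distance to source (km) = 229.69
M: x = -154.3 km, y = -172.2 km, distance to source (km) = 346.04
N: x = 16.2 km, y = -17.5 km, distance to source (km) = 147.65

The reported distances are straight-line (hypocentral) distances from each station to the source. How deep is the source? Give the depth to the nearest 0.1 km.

z ≈ 15.8 km

Each station gives a sphere (x−x_i)² + (y−y_i)² + z² = d_i² (stations at z=0).
Subtracting the K sphere from L and M: z² cancels, leaving linear equations in x and y:
410.8 x − 413.2 y = -47344.46
-183.6 x − 636.2 y = -84974.21
Solving: x ≈ 14.800, y ≈ 129.294 km (keep extra digits for the depth step; rounded: 14.8, 129.3).
Then from the K sphere: z² = 80.63² − (x + 62.5)² − (y − 145.9)² with x = 14.800, y = 129.294, so z ≈ 15.816 ≈ 15.8 km.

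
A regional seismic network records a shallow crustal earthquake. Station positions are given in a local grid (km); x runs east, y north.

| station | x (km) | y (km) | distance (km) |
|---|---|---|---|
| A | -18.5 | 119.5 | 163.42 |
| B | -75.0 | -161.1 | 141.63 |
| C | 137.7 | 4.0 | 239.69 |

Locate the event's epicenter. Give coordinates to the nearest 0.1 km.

Circle about each station: (x + 18.5)² + (y − 119.5)² = 163.42²; (x + 75.0)² + (y + 161.1)² = 141.63²; (x − 137.7)² + (y − 4.0)² = 239.69².
Subtracting the A equation from the B and C equations removes the quadratic terms:
-113.0 x − 561.2 y = 23602.75
312.4 x − 231.0 y = -26390.41
Solving the 2×2 system: x ≈ -100.6, y ≈ -21.8 km.

x ≈ -100.6 km, y ≈ -21.8 km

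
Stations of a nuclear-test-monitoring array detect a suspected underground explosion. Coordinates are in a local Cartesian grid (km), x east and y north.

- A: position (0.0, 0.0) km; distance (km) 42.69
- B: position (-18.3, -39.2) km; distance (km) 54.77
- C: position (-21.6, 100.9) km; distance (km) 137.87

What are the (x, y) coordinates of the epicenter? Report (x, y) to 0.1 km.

Circle about each station: x² + y² = 42.69²; (x + 18.3)² + (y + 39.2)² = 54.77²; (x + 21.6)² + (y − 100.9)² = 137.87².
Subtracting the A equation from the B and C equations removes the quadratic terms:
-36.6 x − 78.4 y = 694.21
-43.2 x + 201.8 y = -6538.33
Solving the 2×2 system: x ≈ 34.6, y ≈ -25.0 km.

34.6 km east, -25.0 km north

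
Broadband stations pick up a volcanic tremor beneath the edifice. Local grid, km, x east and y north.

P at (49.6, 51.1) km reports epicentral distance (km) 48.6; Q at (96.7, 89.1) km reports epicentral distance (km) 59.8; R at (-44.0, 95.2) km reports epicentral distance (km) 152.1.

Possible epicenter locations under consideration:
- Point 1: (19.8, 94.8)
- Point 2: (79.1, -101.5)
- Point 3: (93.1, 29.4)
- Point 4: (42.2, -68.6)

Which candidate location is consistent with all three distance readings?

Point 3

For each candidate, compare |candidate − station| to the reported distance:
Point 1: residuals P 4.3, Q 17.3, R 88.3 → max 88.3 km
Point 2: residuals P 106.8, Q 131.6, R 79.9 → max 131.6 km
Point 3: residuals P 0.0, Q 0.0, R 0.0 → max 0.0 km
Point 4: residuals P 71.3, Q 107.1, R 33.0 → max 107.1 km
Only Point 3 has all residuals ≈ 0.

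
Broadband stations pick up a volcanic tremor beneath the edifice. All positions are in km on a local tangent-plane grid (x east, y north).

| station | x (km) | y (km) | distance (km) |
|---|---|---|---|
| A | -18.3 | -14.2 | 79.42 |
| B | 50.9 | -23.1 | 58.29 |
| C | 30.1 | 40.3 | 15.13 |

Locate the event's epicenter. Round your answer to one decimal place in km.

Circle about each station: (x + 18.3)² + (y + 14.2)² = 79.42²; (x − 50.9)² + (y + 23.1)² = 58.29²; (x − 30.1)² + (y − 40.3)² = 15.13².
Subtracting the A equation from the B and C equations removes the quadratic terms:
138.4 x − 17.8 y = 5497.70
96.8 x + 109.0 y = 8072.19
Solving the 2×2 system: x ≈ 44.2, y ≈ 34.8 km.

44.2 km east, 34.8 km north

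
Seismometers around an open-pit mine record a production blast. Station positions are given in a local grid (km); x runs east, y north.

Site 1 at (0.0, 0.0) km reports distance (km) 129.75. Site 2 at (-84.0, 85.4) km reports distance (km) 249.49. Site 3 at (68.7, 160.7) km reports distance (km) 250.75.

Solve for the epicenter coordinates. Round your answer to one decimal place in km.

x ≈ 94.7 km, y ≈ -88.7 km

Circle about each station: x² + y² = 129.75²; (x + 84.0)² + (y − 85.4)² = 249.49²; (x − 68.7)² + (y − 160.7)² = 250.75².
Subtracting the Site 1 equation from the Site 2 and Site 3 equations removes the quadratic terms:
-168.0 x + 170.8 y = -31061.04
137.4 x + 321.4 y = -15496.32
Solving the 2×2 system: x ≈ 94.7, y ≈ -88.7 km.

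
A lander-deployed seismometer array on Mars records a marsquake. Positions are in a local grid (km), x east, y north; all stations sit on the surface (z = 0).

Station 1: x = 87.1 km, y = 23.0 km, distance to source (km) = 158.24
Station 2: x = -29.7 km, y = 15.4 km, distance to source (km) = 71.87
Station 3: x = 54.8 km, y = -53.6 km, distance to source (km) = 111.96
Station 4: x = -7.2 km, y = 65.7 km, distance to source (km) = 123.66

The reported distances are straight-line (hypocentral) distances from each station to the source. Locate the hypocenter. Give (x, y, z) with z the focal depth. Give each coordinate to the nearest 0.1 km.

x ≈ -52.2 km, y ≈ -45.0 km, depth ≈ 31.8 km

Each station gives a sphere (x−x_i)² + (y−y_i)² + z² = d_i² (stations at z=0).
Subtracting the Station 1 sphere from Station 2 and Station 3: z² cancels, leaving linear equations in x and y:
-233.6 x − 15.2 y = 12878.44
-64.6 x − 153.2 y = 10265.45
Solving: x ≈ -52.203, y ≈ -44.995 km (keep extra digits for the depth step; rounded: -52.2, -45.0).
Then from the Station 1 sphere: z² = 158.24² − (x − 87.1)² − (y − 23.0)² with x = -52.203, y = -44.995, so z ≈ 31.800 ≈ 31.8 km.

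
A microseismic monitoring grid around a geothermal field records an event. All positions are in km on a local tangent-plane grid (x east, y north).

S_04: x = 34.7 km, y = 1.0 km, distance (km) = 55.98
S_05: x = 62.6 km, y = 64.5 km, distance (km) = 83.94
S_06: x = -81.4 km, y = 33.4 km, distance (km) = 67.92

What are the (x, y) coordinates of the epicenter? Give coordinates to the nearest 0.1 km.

(-13.6, 29.3)

Circle about each station: (x − 34.7)² + (y − 1.0)² = 55.98²; (x − 62.6)² + (y − 64.5)² = 83.94²; (x + 81.4)² + (y − 33.4)² = 67.92².
Subtracting pairs of circle equations eliminates x²+y² and gives linear equations (the radical axes):
55.8 x + 127.0 y = 2961.76
-232.2 x + 64.8 y = 5057.06
Solving the 2×2 system: x ≈ -13.6, y ≈ 29.3 km.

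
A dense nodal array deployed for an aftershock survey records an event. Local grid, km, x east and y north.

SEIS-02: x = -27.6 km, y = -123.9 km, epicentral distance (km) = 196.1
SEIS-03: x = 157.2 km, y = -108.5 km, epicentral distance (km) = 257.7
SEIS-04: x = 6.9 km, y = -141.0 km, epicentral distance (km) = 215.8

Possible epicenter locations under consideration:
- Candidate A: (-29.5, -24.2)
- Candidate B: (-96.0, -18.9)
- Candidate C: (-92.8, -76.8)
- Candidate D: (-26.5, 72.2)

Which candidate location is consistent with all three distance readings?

Candidate D

For each candidate, compare |candidate − station| to the reported distance:
Candidate A: residuals SEIS-02 96.4, SEIS-03 52.9, SEIS-04 93.5 → max 96.4 km
Candidate B: residuals SEIS-02 70.8, SEIS-03 10.9, SEIS-04 56.1 → max 70.8 km
Candidate C: residuals SEIS-02 115.7, SEIS-03 5.7, SEIS-04 97.2 → max 115.7 km
Candidate D: residuals SEIS-02 0.0, SEIS-03 0.0, SEIS-04 0.0 → max 0.0 km
Only Candidate D has all residuals ≈ 0.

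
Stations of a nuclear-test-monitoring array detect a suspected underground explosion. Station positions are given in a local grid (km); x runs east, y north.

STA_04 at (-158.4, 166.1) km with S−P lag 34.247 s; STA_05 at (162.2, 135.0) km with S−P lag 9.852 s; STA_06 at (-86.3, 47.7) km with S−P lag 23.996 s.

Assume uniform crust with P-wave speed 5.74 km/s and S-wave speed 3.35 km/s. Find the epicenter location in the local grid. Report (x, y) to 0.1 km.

103.8 km east, 81.4 km north

Distance from S−P lag: d = Δt · v_P v_S / (v_P − v_S) = Δt · (5.74·3.35)/(5.74−3.35) ≈ 8.0456·Δt.
So d_STA_04 = 275.54, d_STA_05 = 79.27, d_STA_06 = 193.06 km.
Circle about each station: (x + 158.4)² + (y − 166.1)² = 275.54²; (x − 162.2)² + (y − 135.0)² = 79.27²; (x + 86.3)² + (y − 47.7)² = 193.06².
Subtracting the STA_04 equation from the STA_05 and STA_06 equations removes the quadratic terms:
641.2 x − 62.2 y = 61492.63
144.2 x − 236.8 y = -4306.66
Solving the 2×2 system: x ≈ 103.8, y ≈ 81.4 km.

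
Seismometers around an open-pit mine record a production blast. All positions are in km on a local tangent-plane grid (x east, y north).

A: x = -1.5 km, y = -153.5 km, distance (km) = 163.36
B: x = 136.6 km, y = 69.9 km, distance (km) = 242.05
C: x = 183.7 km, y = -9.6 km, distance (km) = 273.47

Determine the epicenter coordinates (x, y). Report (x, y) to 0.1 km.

Circle about each station: (x + 1.5)² + (y + 153.5)² = 163.36²; (x − 136.6)² + (y − 69.9)² = 242.05²; (x − 183.7)² + (y + 9.6)² = 273.47².
Subtracting pairs of circle equations eliminates x²+y² and gives linear equations (the radical axes):
276.2 x + 446.8 y = -31920.64
370.4 x + 287.8 y = -37826.00
Solving the 2×2 system: x ≈ -89.7, y ≈ -16.0 km.
Check against A (with the unrounded x, y): √((x + 1.5)²+(y + 153.5)²) = 163.35 ≈ 163.36 km. ✓

-89.7 km east, -16.0 km north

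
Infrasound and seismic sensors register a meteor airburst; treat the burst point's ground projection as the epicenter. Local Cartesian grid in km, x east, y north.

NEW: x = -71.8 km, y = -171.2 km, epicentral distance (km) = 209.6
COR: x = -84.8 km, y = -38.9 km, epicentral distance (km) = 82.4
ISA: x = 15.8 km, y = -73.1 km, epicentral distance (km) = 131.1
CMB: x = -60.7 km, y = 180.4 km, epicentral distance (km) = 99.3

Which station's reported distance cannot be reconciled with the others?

Solve using three stations at a time. Using NEW, COR, ISA (subtract circle equations pairwise → linear system) gives (x, y) ≈ (-54.3, 37.7).
Distances from that point to each station vs reported:
  NEW: calculated 209.6 vs reported 209.6 → residual 0.0 km
  COR: calculated 82.4 vs reported 82.4 → residual 0.0 km
  ISA: calculated 131.1 vs reported 131.1 → residual 0.0 km
  CMB: calculated 142.9 vs reported 99.3 → residual 43.6 km
NEW, COR, ISA are mutually consistent (residuals ≈ 0); CMB is off by 43.6 km.

CMB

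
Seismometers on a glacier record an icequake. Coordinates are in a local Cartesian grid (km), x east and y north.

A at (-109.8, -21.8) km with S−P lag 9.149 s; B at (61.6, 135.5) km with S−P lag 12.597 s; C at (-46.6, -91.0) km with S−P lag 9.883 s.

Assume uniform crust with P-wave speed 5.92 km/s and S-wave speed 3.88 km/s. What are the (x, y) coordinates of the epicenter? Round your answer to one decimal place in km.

Distance from S−P lag: d = Δt · v_P v_S / (v_P − v_S) = Δt · (5.92·3.88)/(5.92−3.88) ≈ 11.2596·Δt.
So d_A = 103.01, d_B = 141.84, d_C = 111.28 km.
Circle about each station: (x + 109.8)² + (y + 21.8)² = 103.01²; (x − 61.6)² + (y − 135.5)² = 141.84²; (x + 46.6)² + (y + 91.0)² = 111.28².
Subtracting the A equation from the B and C equations removes the quadratic terms:
342.8 x + 314.6 y = 116.00
126.4 x − 138.4 y = -3850.90
Solving the 2×2 system: x ≈ -13.7, y ≈ 15.3 km.

-13.7 km east, 15.3 km north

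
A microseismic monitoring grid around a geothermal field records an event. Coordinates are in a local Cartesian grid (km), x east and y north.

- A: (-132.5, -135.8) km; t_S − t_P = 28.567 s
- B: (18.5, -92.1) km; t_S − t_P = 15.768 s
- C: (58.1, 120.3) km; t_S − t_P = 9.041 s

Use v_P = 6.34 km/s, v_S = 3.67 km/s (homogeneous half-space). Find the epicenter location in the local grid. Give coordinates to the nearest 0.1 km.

x ≈ 40.1 km, y ≈ 43.6 km

Distance from S−P lag: d = Δt · v_P v_S / (v_P − v_S) = Δt · (6.34·3.67)/(6.34−3.67) ≈ 8.7145·Δt.
So d_A = 248.95, d_B = 137.41, d_C = 78.79 km.
Circle about each station: (x + 132.5)² + (y + 135.8)² = 248.95²; (x − 18.5)² + (y + 92.1)² = 137.41²; (x − 58.1)² + (y − 120.3)² = 78.79².
Subtracting the A equation from the B and C equations removes the quadratic terms:
302.0 x + 87.4 y = 15921.36
381.2 x + 512.2 y = 37618.05
Solving the 2×2 system: x ≈ 40.1, y ≈ 43.6 km.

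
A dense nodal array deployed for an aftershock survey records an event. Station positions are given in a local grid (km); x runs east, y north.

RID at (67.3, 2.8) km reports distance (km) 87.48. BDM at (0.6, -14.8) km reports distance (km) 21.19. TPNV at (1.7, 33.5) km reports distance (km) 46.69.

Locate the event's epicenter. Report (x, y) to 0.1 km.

(-19.5, -8.1)

Circle about each station: (x − 67.3)² + (y − 2.8)² = 87.48²; (x − 0.6)² + (y + 14.8)² = 21.19²; (x − 1.7)² + (y − 33.5)² = 46.69².
Subtracting the RID equation from the BDM and TPNV equations removes the quadratic terms:
-133.4 x − 35.2 y = 2886.00
-131.2 x + 61.4 y = 2060.80
Solving the 2×2 system: x ≈ -19.5, y ≈ -8.1 km.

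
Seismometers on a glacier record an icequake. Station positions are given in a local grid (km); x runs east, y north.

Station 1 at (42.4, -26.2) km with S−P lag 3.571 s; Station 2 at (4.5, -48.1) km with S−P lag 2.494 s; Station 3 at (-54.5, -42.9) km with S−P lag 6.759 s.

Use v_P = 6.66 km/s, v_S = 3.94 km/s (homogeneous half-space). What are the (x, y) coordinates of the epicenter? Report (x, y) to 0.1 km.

Distance from S−P lag: d = Δt · v_P v_S / (v_P − v_S) = Δt · (6.66·3.94)/(6.66−3.94) ≈ 9.6472·Δt.
So d_Station 1 = 34.45, d_Station 2 = 24.06, d_Station 3 = 65.21 km.
Circle about each station: (x − 42.4)² + (y + 26.2)² = 34.45²; (x − 4.5)² + (y + 48.1)² = 24.06²; (x + 54.5)² + (y + 42.9)² = 65.21².
Subtracting pairs of circle equations eliminates x²+y² and gives linear equations (the radical axes):
-75.8 x − 43.8 y = 457.58
-193.8 x − 33.4 y = -739.08
Solving the 2×2 system: x ≈ 8.0, y ≈ -24.3 km.

8.0 km east, -24.3 km north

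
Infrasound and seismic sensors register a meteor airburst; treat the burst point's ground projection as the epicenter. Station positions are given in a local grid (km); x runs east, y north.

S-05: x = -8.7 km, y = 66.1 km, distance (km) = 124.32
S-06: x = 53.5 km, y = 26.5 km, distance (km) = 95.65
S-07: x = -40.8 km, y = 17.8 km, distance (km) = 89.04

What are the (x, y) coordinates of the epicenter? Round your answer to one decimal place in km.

Circle about each station: (x + 8.7)² + (y − 66.1)² = 124.32²; (x − 53.5)² + (y − 26.5)² = 95.65²; (x + 40.8)² + (y − 17.8)² = 89.04².
Subtracting the S-05 equation from the S-06 and S-07 equations removes the quadratic terms:
124.4 x − 79.2 y = 5426.14
-64.2 x − 96.6 y = 5063.92
Solving the 2×2 system: x ≈ 7.2, y ≈ -57.2 km.

7.2 km east, -57.2 km north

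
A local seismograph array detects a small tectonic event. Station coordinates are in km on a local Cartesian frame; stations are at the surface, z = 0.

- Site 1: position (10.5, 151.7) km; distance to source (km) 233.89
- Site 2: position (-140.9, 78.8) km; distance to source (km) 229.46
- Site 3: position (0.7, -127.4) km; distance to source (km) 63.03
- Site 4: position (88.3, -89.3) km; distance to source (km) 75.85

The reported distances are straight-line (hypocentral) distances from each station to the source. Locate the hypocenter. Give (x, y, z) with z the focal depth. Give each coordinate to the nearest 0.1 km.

(21.7, -79.3, 34.9)

Each station gives a sphere (x−x_i)² + (y−y_i)² + z² = d_i² (stations at z=0).
Subtracting the Site 1 sphere from Site 2 and Site 3: z² cancels, leaving linear equations in x and y:
-302.8 x − 145.8 y = 4991.75
-19.6 x − 558.2 y = 43839.86
Solving: x ≈ 21.698, y ≈ -79.300 km (keep extra digits for the depth step; rounded: 21.7, -79.3).
Then from the Site 1 sphere: z² = 233.89² − (x − 10.5)² − (y − 151.7)² with x = 21.698, y = -79.300, so z ≈ 34.902 ≈ 34.9 km.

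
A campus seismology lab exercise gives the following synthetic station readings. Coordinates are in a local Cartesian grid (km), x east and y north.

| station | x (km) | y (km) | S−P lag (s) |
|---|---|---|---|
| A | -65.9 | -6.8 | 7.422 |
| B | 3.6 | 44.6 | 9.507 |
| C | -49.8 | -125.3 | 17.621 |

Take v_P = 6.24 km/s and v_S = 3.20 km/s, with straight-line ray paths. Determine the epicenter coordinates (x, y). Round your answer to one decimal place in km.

Distance from S−P lag: d = Δt · v_P v_S / (v_P − v_S) = Δt · (6.24·3.20)/(6.24−3.20) ≈ 6.5684·Δt.
So d_A = 48.75, d_B = 62.45, d_C = 115.74 km.
Circle about each station: (x + 65.9)² + (y + 6.8)² = 48.75²; (x − 3.6)² + (y − 44.6)² = 62.45²; (x + 49.8)² + (y + 125.3)² = 115.74².
Subtracting the A equation from the B and C equations removes the quadratic terms:
139.0 x + 102.8 y = -3910.37
32.2 x − 237.0 y = 2771.89
Solving the 2×2 system: x ≈ -17.7, y ≈ -14.1 km.

(-17.7, -14.1)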